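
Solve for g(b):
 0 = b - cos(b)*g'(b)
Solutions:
 g(b) = C1 + Integral(b/cos(b), b)


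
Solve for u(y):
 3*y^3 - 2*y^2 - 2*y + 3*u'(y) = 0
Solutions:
 u(y) = C1 - y^4/4 + 2*y^3/9 + y^2/3


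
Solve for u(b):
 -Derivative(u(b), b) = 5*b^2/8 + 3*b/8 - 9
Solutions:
 u(b) = C1 - 5*b^3/24 - 3*b^2/16 + 9*b


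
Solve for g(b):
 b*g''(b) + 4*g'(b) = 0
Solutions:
 g(b) = C1 + C2/b^3


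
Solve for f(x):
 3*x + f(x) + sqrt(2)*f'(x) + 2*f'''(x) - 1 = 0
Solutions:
 f(x) = C1*exp(x*(-2*2^(1/6)*3^(2/3)/(9 + 2*sqrt(3)*sqrt(sqrt(2) + 27/4))^(1/3) + 6^(1/3)*(9 + 2*sqrt(3)*sqrt(sqrt(2) + 27/4))^(1/3))/12)*sin(sqrt(3)*x*(6*2^(1/6)/(27 + 2*sqrt(27*sqrt(2) + 729/4))^(1/3) + 2^(1/3)*(27 + 2*sqrt(27*sqrt(2) + 729/4))^(1/3))/12) + C2*exp(x*(-2*2^(1/6)*3^(2/3)/(9 + 2*sqrt(3)*sqrt(sqrt(2) + 27/4))^(1/3) + 6^(1/3)*(9 + 2*sqrt(3)*sqrt(sqrt(2) + 27/4))^(1/3))/12)*cos(sqrt(3)*x*(6*2^(1/6)/(27 + 2*sqrt(27*sqrt(2) + 729/4))^(1/3) + 2^(1/3)*(27 + 2*sqrt(27*sqrt(2) + 729/4))^(1/3))/12) + C3*exp(-x*(-2*2^(1/6)*3^(2/3)/(9 + 2*sqrt(3)*sqrt(sqrt(2) + 27/4))^(1/3) + 6^(1/3)*(9 + 2*sqrt(3)*sqrt(sqrt(2) + 27/4))^(1/3))/6) - 3*x + 1 + 3*sqrt(2)


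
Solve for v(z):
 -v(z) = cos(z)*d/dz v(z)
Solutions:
 v(z) = C1*sqrt(sin(z) - 1)/sqrt(sin(z) + 1)


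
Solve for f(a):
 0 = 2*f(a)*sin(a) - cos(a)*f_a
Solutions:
 f(a) = C1/cos(a)^2


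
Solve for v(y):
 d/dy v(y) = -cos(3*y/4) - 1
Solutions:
 v(y) = C1 - y - 4*sin(3*y/4)/3


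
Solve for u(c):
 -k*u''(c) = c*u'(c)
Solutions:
 u(c) = C1 + C2*sqrt(k)*erf(sqrt(2)*c*sqrt(1/k)/2)


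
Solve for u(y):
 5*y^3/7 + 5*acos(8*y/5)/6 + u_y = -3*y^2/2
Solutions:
 u(y) = C1 - 5*y^4/28 - y^3/2 - 5*y*acos(8*y/5)/6 + 5*sqrt(25 - 64*y^2)/48


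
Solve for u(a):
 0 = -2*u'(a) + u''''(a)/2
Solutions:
 u(a) = C1 + C4*exp(2^(2/3)*a) + (C2*sin(2^(2/3)*sqrt(3)*a/2) + C3*cos(2^(2/3)*sqrt(3)*a/2))*exp(-2^(2/3)*a/2)


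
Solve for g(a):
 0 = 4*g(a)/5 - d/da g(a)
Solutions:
 g(a) = C1*exp(4*a/5)


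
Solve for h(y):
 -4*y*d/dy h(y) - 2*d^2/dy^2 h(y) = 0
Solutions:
 h(y) = C1 + C2*erf(y)


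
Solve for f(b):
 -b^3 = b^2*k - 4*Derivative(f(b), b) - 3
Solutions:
 f(b) = C1 + b^4/16 + b^3*k/12 - 3*b/4


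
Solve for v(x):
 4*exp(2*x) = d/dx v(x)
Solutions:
 v(x) = C1 + 2*exp(2*x)


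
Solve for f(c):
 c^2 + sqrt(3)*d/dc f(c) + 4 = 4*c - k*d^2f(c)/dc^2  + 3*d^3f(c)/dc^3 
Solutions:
 f(c) = C1 + C2*exp(c*(k - sqrt(k^2 + 12*sqrt(3)))/6) + C3*exp(c*(k + sqrt(k^2 + 12*sqrt(3)))/6) - sqrt(3)*c^3/9 + c^2*k/3 + 2*sqrt(3)*c^2/3 - 2*sqrt(3)*c*k^2/9 - 4*c*k/3 - 4*sqrt(3)*c/3 - 2*c


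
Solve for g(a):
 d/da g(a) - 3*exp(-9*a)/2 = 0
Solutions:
 g(a) = C1 - exp(-9*a)/6


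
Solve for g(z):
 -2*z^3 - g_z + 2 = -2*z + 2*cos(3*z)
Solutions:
 g(z) = C1 - z^4/2 + z^2 + 2*z - 2*sin(3*z)/3


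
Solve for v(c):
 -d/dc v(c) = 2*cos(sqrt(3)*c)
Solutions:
 v(c) = C1 - 2*sqrt(3)*sin(sqrt(3)*c)/3


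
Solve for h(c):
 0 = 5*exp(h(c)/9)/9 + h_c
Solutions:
 h(c) = 9*log(1/(C1 + 5*c)) + 36*log(3)


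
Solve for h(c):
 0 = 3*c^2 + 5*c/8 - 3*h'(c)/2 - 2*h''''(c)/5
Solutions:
 h(c) = C1 + C4*exp(-30^(1/3)*c/2) + 2*c^3/3 + 5*c^2/24 + (C2*sin(10^(1/3)*3^(5/6)*c/4) + C3*cos(10^(1/3)*3^(5/6)*c/4))*exp(30^(1/3)*c/4)


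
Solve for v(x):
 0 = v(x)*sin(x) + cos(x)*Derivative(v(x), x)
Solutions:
 v(x) = C1*cos(x)


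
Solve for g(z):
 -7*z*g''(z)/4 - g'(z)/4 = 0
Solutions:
 g(z) = C1 + C2*z^(6/7)


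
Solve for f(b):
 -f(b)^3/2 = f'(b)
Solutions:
 f(b) = -sqrt(-1/(C1 - b))
 f(b) = sqrt(-1/(C1 - b))


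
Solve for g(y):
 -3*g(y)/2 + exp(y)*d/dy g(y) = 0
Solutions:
 g(y) = C1*exp(-3*exp(-y)/2)


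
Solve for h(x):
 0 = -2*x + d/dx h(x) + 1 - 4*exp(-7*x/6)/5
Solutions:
 h(x) = C1 + x^2 - x - 24*exp(-7*x/6)/35


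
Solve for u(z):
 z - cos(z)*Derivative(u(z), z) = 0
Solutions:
 u(z) = C1 + Integral(z/cos(z), z)


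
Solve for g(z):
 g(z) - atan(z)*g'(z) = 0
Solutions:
 g(z) = C1*exp(Integral(1/atan(z), z))


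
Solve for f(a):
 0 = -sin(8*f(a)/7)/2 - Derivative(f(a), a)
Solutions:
 a/2 + 7*log(cos(8*f(a)/7) - 1)/16 - 7*log(cos(8*f(a)/7) + 1)/16 = C1


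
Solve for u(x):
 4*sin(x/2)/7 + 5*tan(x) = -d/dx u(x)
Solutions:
 u(x) = C1 + 5*log(cos(x)) + 8*cos(x/2)/7


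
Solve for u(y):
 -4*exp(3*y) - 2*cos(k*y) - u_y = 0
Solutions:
 u(y) = C1 - 4*exp(3*y)/3 - 2*sin(k*y)/k


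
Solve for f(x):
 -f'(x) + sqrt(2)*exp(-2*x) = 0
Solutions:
 f(x) = C1 - sqrt(2)*exp(-2*x)/2


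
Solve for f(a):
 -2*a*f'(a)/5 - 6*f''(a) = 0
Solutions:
 f(a) = C1 + C2*erf(sqrt(30)*a/30)


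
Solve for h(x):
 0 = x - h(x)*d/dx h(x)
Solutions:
 h(x) = -sqrt(C1 + x^2)
 h(x) = sqrt(C1 + x^2)


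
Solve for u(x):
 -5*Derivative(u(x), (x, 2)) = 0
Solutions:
 u(x) = C1 + C2*x


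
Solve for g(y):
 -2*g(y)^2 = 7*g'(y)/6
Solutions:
 g(y) = 7/(C1 + 12*y)


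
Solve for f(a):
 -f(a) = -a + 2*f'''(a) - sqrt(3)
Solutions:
 f(a) = C3*exp(-2^(2/3)*a/2) + a + (C1*sin(2^(2/3)*sqrt(3)*a/4) + C2*cos(2^(2/3)*sqrt(3)*a/4))*exp(2^(2/3)*a/4) + sqrt(3)


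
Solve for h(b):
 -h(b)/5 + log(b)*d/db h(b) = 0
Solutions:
 h(b) = C1*exp(li(b)/5)


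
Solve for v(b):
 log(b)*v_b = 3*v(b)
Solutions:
 v(b) = C1*exp(3*li(b))


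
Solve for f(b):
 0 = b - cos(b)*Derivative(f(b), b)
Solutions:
 f(b) = C1 + Integral(b/cos(b), b)


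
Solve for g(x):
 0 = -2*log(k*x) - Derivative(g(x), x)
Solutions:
 g(x) = C1 - 2*x*log(k*x) + 2*x


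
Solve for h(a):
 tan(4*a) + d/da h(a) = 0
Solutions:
 h(a) = C1 + log(cos(4*a))/4


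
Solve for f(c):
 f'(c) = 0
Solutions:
 f(c) = C1


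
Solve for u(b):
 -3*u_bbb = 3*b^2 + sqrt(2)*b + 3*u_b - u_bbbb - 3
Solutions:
 u(b) = C1 + C2*exp(b*(-2^(2/3)*(sqrt(21) + 5)^(1/3)/4 - 2^(1/3)/(2*(sqrt(21) + 5)^(1/3)) + 1))*sin(2^(1/3)*sqrt(3)*b*(-2^(1/3)*(sqrt(21) + 5)^(1/3) + 2/(sqrt(21) + 5)^(1/3))/4) + C3*exp(b*(-2^(2/3)*(sqrt(21) + 5)^(1/3)/4 - 2^(1/3)/(2*(sqrt(21) + 5)^(1/3)) + 1))*cos(2^(1/3)*sqrt(3)*b*(-2^(1/3)*(sqrt(21) + 5)^(1/3) + 2/(sqrt(21) + 5)^(1/3))/4) + C4*exp(b*(2^(1/3)/(sqrt(21) + 5)^(1/3) + 1 + 2^(2/3)*(sqrt(21) + 5)^(1/3)/2)) - b^3/3 - sqrt(2)*b^2/6 + 3*b


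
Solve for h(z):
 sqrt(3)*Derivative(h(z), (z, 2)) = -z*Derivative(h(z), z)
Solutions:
 h(z) = C1 + C2*erf(sqrt(2)*3^(3/4)*z/6)


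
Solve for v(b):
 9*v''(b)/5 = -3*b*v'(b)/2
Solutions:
 v(b) = C1 + C2*erf(sqrt(15)*b/6)


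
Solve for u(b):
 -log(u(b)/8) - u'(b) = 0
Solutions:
 -Integral(1/(-log(_y) + 3*log(2)), (_y, u(b))) = C1 - b


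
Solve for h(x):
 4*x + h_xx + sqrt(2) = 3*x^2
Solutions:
 h(x) = C1 + C2*x + x^4/4 - 2*x^3/3 - sqrt(2)*x^2/2


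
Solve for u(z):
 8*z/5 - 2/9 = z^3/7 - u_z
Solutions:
 u(z) = C1 + z^4/28 - 4*z^2/5 + 2*z/9


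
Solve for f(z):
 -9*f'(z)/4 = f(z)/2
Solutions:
 f(z) = C1*exp(-2*z/9)


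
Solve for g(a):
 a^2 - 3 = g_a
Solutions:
 g(a) = C1 + a^3/3 - 3*a


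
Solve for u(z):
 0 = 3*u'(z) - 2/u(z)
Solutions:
 u(z) = -sqrt(C1 + 12*z)/3
 u(z) = sqrt(C1 + 12*z)/3


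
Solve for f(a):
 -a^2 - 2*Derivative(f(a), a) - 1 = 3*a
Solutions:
 f(a) = C1 - a^3/6 - 3*a^2/4 - a/2


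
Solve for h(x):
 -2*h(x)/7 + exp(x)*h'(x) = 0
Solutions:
 h(x) = C1*exp(-2*exp(-x)/7)


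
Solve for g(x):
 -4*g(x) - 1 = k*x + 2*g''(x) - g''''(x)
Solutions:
 g(x) = C1*exp(-x*sqrt(1 + sqrt(5))) + C2*exp(x*sqrt(1 + sqrt(5))) + C3*sin(x*sqrt(-1 + sqrt(5))) + C4*cos(x*sqrt(-1 + sqrt(5))) - k*x/4 - 1/4


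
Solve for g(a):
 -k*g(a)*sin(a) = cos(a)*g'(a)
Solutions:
 g(a) = C1*exp(k*log(cos(a)))


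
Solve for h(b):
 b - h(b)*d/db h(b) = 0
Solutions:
 h(b) = -sqrt(C1 + b^2)
 h(b) = sqrt(C1 + b^2)


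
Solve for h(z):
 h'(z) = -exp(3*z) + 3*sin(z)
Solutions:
 h(z) = C1 - exp(3*z)/3 - 3*cos(z)


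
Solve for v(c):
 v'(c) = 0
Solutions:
 v(c) = C1


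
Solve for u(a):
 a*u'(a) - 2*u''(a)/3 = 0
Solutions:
 u(a) = C1 + C2*erfi(sqrt(3)*a/2)


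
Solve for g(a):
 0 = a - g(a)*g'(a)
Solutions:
 g(a) = -sqrt(C1 + a^2)
 g(a) = sqrt(C1 + a^2)


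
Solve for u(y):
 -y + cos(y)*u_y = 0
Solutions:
 u(y) = C1 + Integral(y/cos(y), y)


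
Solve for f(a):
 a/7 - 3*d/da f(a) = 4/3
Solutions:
 f(a) = C1 + a^2/42 - 4*a/9


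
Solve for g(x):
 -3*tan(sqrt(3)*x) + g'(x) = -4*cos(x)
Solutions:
 g(x) = C1 - sqrt(3)*log(cos(sqrt(3)*x)) - 4*sin(x)


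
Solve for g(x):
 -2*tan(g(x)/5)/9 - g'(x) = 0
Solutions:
 g(x) = -5*asin(C1*exp(-2*x/45)) + 5*pi
 g(x) = 5*asin(C1*exp(-2*x/45))


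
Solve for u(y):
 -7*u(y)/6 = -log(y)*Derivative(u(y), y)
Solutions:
 u(y) = C1*exp(7*li(y)/6)


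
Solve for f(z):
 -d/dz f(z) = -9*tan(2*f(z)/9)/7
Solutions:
 f(z) = -9*asin(C1*exp(2*z/7))/2 + 9*pi/2
 f(z) = 9*asin(C1*exp(2*z/7))/2


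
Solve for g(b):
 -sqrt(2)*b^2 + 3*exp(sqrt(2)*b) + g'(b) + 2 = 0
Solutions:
 g(b) = C1 + sqrt(2)*b^3/3 - 2*b - 3*sqrt(2)*exp(sqrt(2)*b)/2


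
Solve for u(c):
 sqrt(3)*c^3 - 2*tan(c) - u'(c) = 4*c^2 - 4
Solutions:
 u(c) = C1 + sqrt(3)*c^4/4 - 4*c^3/3 + 4*c + 2*log(cos(c))


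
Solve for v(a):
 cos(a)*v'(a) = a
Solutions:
 v(a) = C1 + Integral(a/cos(a), a)


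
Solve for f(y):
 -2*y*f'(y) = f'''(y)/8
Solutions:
 f(y) = C1 + Integral(C2*airyai(-2*2^(1/3)*y) + C3*airybi(-2*2^(1/3)*y), y)


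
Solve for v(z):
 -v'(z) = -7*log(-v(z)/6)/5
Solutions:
 -5*Integral(1/(log(-_y) - log(6)), (_y, v(z)))/7 = C1 - z


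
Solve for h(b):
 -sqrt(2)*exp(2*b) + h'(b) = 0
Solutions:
 h(b) = C1 + sqrt(2)*exp(2*b)/2


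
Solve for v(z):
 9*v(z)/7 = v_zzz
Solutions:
 v(z) = C3*exp(21^(2/3)*z/7) + (C1*sin(3*3^(1/6)*7^(2/3)*z/14) + C2*cos(3*3^(1/6)*7^(2/3)*z/14))*exp(-21^(2/3)*z/14)


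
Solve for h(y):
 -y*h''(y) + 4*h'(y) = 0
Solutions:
 h(y) = C1 + C2*y^5


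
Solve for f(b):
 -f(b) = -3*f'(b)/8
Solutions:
 f(b) = C1*exp(8*b/3)


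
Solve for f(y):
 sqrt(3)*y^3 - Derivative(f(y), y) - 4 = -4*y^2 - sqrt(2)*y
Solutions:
 f(y) = C1 + sqrt(3)*y^4/4 + 4*y^3/3 + sqrt(2)*y^2/2 - 4*y


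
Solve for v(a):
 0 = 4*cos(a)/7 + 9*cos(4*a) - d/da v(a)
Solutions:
 v(a) = C1 + 4*sin(a)/7 + 9*sin(4*a)/4


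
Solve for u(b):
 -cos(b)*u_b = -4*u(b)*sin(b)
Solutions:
 u(b) = C1/cos(b)^4


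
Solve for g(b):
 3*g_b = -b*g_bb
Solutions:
 g(b) = C1 + C2/b^2


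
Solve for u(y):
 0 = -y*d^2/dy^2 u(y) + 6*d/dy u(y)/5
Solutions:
 u(y) = C1 + C2*y^(11/5)


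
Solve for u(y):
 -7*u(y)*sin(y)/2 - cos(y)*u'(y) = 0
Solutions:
 u(y) = C1*cos(y)^(7/2)


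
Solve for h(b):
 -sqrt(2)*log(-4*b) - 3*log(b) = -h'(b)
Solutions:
 h(b) = C1 + b*(sqrt(2) + 3)*log(b) + b*(-3 - sqrt(2) + 2*sqrt(2)*log(2) + sqrt(2)*I*pi)


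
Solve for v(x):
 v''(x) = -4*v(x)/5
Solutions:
 v(x) = C1*sin(2*sqrt(5)*x/5) + C2*cos(2*sqrt(5)*x/5)


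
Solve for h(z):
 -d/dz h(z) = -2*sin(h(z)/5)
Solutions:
 -2*z + 5*log(cos(h(z)/5) - 1)/2 - 5*log(cos(h(z)/5) + 1)/2 = C1


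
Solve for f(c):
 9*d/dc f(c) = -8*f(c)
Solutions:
 f(c) = C1*exp(-8*c/9)


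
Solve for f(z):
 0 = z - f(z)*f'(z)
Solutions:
 f(z) = -sqrt(C1 + z^2)
 f(z) = sqrt(C1 + z^2)


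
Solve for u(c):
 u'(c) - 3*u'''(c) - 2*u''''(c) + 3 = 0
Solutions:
 u(c) = C1 + C4*exp(c/2) - 3*c + (C2 + C3*c)*exp(-c)


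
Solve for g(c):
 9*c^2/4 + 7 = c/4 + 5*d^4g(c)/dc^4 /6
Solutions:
 g(c) = C1 + C2*c + C3*c^2 + C4*c^3 + 3*c^6/400 - c^5/400 + 7*c^4/20


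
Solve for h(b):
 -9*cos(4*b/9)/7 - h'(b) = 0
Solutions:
 h(b) = C1 - 81*sin(4*b/9)/28


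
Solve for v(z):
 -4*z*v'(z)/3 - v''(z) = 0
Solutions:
 v(z) = C1 + C2*erf(sqrt(6)*z/3)


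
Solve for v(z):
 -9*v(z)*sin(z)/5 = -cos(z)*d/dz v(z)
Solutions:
 v(z) = C1/cos(z)^(9/5)


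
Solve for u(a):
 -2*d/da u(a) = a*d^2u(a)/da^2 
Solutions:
 u(a) = C1 + C2/a


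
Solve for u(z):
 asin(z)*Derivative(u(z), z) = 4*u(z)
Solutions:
 u(z) = C1*exp(4*Integral(1/asin(z), z))


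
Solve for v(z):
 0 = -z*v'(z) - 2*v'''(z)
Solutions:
 v(z) = C1 + Integral(C2*airyai(-2^(2/3)*z/2) + C3*airybi(-2^(2/3)*z/2), z)


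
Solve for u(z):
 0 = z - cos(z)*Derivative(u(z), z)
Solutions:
 u(z) = C1 + Integral(z/cos(z), z)


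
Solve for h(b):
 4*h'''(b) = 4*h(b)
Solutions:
 h(b) = C3*exp(b) + (C1*sin(sqrt(3)*b/2) + C2*cos(sqrt(3)*b/2))*exp(-b/2)


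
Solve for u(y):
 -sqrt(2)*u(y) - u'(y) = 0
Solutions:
 u(y) = C1*exp(-sqrt(2)*y)


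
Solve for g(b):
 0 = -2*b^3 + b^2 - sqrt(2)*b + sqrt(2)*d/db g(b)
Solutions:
 g(b) = C1 + sqrt(2)*b^4/4 - sqrt(2)*b^3/6 + b^2/2


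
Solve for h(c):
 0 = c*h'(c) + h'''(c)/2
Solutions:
 h(c) = C1 + Integral(C2*airyai(-2^(1/3)*c) + C3*airybi(-2^(1/3)*c), c)


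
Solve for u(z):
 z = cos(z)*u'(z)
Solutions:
 u(z) = C1 + Integral(z/cos(z), z)


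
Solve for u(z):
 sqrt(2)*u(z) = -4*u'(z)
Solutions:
 u(z) = C1*exp(-sqrt(2)*z/4)


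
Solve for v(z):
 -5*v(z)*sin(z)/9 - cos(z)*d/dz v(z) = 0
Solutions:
 v(z) = C1*cos(z)^(5/9)


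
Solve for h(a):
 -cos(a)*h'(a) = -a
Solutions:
 h(a) = C1 + Integral(a/cos(a), a)


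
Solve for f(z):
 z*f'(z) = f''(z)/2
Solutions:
 f(z) = C1 + C2*erfi(z)


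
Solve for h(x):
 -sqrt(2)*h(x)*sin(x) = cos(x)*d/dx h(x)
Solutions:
 h(x) = C1*cos(x)^(sqrt(2))


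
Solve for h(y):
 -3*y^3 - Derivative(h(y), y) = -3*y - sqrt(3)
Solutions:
 h(y) = C1 - 3*y^4/4 + 3*y^2/2 + sqrt(3)*y


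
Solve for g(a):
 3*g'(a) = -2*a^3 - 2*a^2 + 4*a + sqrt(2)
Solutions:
 g(a) = C1 - a^4/6 - 2*a^3/9 + 2*a^2/3 + sqrt(2)*a/3


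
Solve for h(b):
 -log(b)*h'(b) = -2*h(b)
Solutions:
 h(b) = C1*exp(2*li(b))


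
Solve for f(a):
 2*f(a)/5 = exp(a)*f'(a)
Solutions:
 f(a) = C1*exp(-2*exp(-a)/5)


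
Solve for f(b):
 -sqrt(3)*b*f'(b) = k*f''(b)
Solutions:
 f(b) = C1 + C2*sqrt(k)*erf(sqrt(2)*3^(1/4)*b*sqrt(1/k)/2)


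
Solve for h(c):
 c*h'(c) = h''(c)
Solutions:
 h(c) = C1 + C2*erfi(sqrt(2)*c/2)


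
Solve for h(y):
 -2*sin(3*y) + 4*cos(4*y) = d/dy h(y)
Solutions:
 h(y) = C1 + sin(4*y) + 2*cos(3*y)/3


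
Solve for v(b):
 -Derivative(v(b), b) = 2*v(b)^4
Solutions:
 v(b) = (-3^(2/3) - 3*3^(1/6)*I)*(1/(C1 + 2*b))^(1/3)/6
 v(b) = (-3^(2/3) + 3*3^(1/6)*I)*(1/(C1 + 2*b))^(1/3)/6
 v(b) = (1/(C1 + 6*b))^(1/3)


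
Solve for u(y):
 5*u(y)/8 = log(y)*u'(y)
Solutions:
 u(y) = C1*exp(5*li(y)/8)


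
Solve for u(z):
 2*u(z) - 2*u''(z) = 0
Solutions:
 u(z) = C1*exp(-z) + C2*exp(z)


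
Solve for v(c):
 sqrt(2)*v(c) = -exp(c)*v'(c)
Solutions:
 v(c) = C1*exp(sqrt(2)*exp(-c))


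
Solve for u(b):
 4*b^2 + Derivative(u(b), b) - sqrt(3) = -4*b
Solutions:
 u(b) = C1 - 4*b^3/3 - 2*b^2 + sqrt(3)*b


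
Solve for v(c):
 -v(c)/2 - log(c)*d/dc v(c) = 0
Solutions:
 v(c) = C1*exp(-li(c)/2)


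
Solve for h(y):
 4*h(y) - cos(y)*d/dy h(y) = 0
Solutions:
 h(y) = C1*(sin(y)^2 + 2*sin(y) + 1)/(sin(y)^2 - 2*sin(y) + 1)


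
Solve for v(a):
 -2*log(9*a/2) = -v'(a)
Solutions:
 v(a) = C1 + 2*a*log(a) - 2*a + a*log(81/4)


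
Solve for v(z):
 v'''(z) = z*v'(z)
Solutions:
 v(z) = C1 + Integral(C2*airyai(z) + C3*airybi(z), z)


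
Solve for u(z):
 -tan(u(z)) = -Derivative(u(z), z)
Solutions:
 u(z) = pi - asin(C1*exp(z))
 u(z) = asin(C1*exp(z))


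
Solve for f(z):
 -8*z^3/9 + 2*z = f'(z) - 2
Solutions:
 f(z) = C1 - 2*z^4/9 + z^2 + 2*z


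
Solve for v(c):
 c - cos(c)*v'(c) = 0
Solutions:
 v(c) = C1 + Integral(c/cos(c), c)


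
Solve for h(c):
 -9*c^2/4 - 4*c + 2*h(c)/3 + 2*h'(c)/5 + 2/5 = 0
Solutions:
 h(c) = C1*exp(-5*c/3) + 27*c^2/8 + 39*c/20 - 177/100


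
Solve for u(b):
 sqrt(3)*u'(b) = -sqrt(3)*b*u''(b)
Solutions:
 u(b) = C1 + C2*log(b)


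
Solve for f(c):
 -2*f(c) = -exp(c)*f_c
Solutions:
 f(c) = C1*exp(-2*exp(-c))


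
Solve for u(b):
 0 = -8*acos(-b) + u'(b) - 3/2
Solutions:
 u(b) = C1 + 8*b*acos(-b) + 3*b/2 + 8*sqrt(1 - b^2)


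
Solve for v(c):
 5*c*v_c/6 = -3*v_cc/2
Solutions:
 v(c) = C1 + C2*erf(sqrt(10)*c/6)


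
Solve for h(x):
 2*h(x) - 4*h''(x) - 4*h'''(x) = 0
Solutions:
 h(x) = C1*exp(-x*(2*2^(2/3)/(3*sqrt(57) + 23)^(1/3) + 4 + 2^(1/3)*(3*sqrt(57) + 23)^(1/3))/12)*sin(2^(1/3)*sqrt(3)*x*(-(3*sqrt(57) + 23)^(1/3) + 2*2^(1/3)/(3*sqrt(57) + 23)^(1/3))/12) + C2*exp(-x*(2*2^(2/3)/(3*sqrt(57) + 23)^(1/3) + 4 + 2^(1/3)*(3*sqrt(57) + 23)^(1/3))/12)*cos(2^(1/3)*sqrt(3)*x*(-(3*sqrt(57) + 23)^(1/3) + 2*2^(1/3)/(3*sqrt(57) + 23)^(1/3))/12) + C3*exp(x*(-2 + 2*2^(2/3)/(3*sqrt(57) + 23)^(1/3) + 2^(1/3)*(3*sqrt(57) + 23)^(1/3))/6)


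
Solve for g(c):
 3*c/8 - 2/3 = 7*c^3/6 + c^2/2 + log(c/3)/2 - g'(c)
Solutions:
 g(c) = C1 + 7*c^4/24 + c^3/6 - 3*c^2/16 + c*log(c)/2 - c*log(3)/2 + c/6


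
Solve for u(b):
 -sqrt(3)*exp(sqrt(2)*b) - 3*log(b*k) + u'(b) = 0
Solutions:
 u(b) = C1 + 3*b*log(b*k) - 3*b + sqrt(6)*exp(sqrt(2)*b)/2


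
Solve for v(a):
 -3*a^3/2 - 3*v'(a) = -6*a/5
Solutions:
 v(a) = C1 - a^4/8 + a^2/5


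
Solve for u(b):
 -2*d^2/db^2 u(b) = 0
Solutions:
 u(b) = C1 + C2*b


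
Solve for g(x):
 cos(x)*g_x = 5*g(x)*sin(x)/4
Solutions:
 g(x) = C1/cos(x)^(5/4)


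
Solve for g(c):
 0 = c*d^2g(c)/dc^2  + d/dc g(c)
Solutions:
 g(c) = C1 + C2*log(c)


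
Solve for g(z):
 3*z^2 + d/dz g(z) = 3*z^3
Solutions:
 g(z) = C1 + 3*z^4/4 - z^3


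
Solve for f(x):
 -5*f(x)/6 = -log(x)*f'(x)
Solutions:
 f(x) = C1*exp(5*li(x)/6)


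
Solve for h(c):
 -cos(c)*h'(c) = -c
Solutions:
 h(c) = C1 + Integral(c/cos(c), c)


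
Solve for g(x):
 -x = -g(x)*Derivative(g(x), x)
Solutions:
 g(x) = -sqrt(C1 + x^2)
 g(x) = sqrt(C1 + x^2)


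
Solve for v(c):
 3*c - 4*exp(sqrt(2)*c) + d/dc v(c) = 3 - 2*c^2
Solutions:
 v(c) = C1 - 2*c^3/3 - 3*c^2/2 + 3*c + 2*sqrt(2)*exp(sqrt(2)*c)


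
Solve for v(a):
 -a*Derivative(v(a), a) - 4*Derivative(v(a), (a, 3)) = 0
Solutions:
 v(a) = C1 + Integral(C2*airyai(-2^(1/3)*a/2) + C3*airybi(-2^(1/3)*a/2), a)


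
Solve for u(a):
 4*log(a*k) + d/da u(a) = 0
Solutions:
 u(a) = C1 - 4*a*log(a*k) + 4*a


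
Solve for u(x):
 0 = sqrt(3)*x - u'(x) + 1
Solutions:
 u(x) = C1 + sqrt(3)*x^2/2 + x


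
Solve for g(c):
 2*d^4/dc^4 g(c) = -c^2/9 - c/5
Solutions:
 g(c) = C1 + C2*c + C3*c^2 + C4*c^3 - c^6/6480 - c^5/1200


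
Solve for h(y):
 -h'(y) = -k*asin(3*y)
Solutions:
 h(y) = C1 + k*(y*asin(3*y) + sqrt(1 - 9*y^2)/3)


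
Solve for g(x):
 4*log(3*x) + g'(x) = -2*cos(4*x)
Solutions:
 g(x) = C1 - 4*x*log(x) - 4*x*log(3) + 4*x - sin(4*x)/2


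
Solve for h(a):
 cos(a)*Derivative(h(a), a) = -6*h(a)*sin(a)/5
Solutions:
 h(a) = C1*cos(a)^(6/5)


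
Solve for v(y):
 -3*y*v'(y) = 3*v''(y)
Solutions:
 v(y) = C1 + C2*erf(sqrt(2)*y/2)


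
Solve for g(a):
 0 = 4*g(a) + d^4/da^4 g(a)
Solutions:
 g(a) = (C1*sin(a) + C2*cos(a))*exp(-a) + (C3*sin(a) + C4*cos(a))*exp(a)


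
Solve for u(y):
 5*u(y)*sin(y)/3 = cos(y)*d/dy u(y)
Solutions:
 u(y) = C1/cos(y)^(5/3)


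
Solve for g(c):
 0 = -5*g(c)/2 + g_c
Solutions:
 g(c) = C1*exp(5*c/2)


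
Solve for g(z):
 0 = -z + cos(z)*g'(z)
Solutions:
 g(z) = C1 + Integral(z/cos(z), z)


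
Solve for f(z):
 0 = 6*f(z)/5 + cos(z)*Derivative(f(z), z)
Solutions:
 f(z) = C1*(sin(z) - 1)^(3/5)/(sin(z) + 1)^(3/5)


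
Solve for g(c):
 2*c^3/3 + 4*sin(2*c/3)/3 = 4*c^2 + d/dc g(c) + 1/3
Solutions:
 g(c) = C1 + c^4/6 - 4*c^3/3 - c/3 - 2*cos(2*c/3)


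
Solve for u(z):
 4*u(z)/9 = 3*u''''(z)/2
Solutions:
 u(z) = C1*exp(-2^(3/4)*3^(1/4)*z/3) + C2*exp(2^(3/4)*3^(1/4)*z/3) + C3*sin(2^(3/4)*3^(1/4)*z/3) + C4*cos(2^(3/4)*3^(1/4)*z/3)


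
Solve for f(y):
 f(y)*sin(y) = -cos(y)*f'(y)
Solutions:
 f(y) = C1*cos(y)


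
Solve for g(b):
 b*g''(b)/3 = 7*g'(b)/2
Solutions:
 g(b) = C1 + C2*b^(23/2)


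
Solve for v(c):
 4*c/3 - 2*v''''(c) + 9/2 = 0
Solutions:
 v(c) = C1 + C2*c + C3*c^2 + C4*c^3 + c^5/180 + 3*c^4/32


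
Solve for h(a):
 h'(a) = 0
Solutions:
 h(a) = C1


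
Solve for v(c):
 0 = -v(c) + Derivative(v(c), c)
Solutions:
 v(c) = C1*exp(c)


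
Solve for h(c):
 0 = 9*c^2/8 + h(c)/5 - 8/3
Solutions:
 h(c) = 40/3 - 45*c^2/8


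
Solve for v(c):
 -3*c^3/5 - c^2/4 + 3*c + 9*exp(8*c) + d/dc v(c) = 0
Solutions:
 v(c) = C1 + 3*c^4/20 + c^3/12 - 3*c^2/2 - 9*exp(8*c)/8


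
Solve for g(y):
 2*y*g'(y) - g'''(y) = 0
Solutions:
 g(y) = C1 + Integral(C2*airyai(2^(1/3)*y) + C3*airybi(2^(1/3)*y), y)


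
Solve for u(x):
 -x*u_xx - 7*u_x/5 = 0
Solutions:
 u(x) = C1 + C2/x^(2/5)


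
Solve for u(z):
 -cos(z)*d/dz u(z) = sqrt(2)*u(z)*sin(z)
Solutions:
 u(z) = C1*cos(z)^(sqrt(2))


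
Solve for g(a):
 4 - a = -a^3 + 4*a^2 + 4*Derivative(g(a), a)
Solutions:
 g(a) = C1 + a^4/16 - a^3/3 - a^2/8 + a


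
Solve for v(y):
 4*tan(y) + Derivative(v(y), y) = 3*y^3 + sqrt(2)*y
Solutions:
 v(y) = C1 + 3*y^4/4 + sqrt(2)*y^2/2 + 4*log(cos(y))


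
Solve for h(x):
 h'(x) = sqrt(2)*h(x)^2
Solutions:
 h(x) = -1/(C1 + sqrt(2)*x)


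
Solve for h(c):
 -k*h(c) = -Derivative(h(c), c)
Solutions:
 h(c) = C1*exp(c*k)


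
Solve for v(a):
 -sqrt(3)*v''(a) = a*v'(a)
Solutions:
 v(a) = C1 + C2*erf(sqrt(2)*3^(3/4)*a/6)


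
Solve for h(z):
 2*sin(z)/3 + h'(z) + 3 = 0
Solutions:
 h(z) = C1 - 3*z + 2*cos(z)/3


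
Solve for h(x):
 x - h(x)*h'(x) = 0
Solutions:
 h(x) = -sqrt(C1 + x^2)
 h(x) = sqrt(C1 + x^2)


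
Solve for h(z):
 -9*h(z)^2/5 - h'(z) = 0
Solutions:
 h(z) = 5/(C1 + 9*z)


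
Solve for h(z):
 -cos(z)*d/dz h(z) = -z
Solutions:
 h(z) = C1 + Integral(z/cos(z), z)


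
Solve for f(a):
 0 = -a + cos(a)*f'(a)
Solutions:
 f(a) = C1 + Integral(a/cos(a), a)


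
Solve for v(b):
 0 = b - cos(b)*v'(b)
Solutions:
 v(b) = C1 + Integral(b/cos(b), b)


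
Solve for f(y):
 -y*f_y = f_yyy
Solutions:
 f(y) = C1 + Integral(C2*airyai(-y) + C3*airybi(-y), y)


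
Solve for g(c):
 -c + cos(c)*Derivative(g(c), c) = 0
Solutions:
 g(c) = C1 + Integral(c/cos(c), c)


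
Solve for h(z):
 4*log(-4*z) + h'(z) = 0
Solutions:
 h(z) = C1 - 4*z*log(-z) + 4*z*(1 - 2*log(2))


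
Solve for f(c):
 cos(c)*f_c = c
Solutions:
 f(c) = C1 + Integral(c/cos(c), c)


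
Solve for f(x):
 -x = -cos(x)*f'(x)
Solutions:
 f(x) = C1 + Integral(x/cos(x), x)


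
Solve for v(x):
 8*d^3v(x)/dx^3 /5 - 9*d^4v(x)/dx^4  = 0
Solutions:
 v(x) = C1 + C2*x + C3*x^2 + C4*exp(8*x/45)


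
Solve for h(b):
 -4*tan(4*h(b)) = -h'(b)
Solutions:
 h(b) = -asin(C1*exp(16*b))/4 + pi/4
 h(b) = asin(C1*exp(16*b))/4


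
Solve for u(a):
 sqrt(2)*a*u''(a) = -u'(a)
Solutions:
 u(a) = C1 + C2*a^(1 - sqrt(2)/2)


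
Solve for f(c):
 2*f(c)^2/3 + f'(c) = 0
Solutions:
 f(c) = 3/(C1 + 2*c)


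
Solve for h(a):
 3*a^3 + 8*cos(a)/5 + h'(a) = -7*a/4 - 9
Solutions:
 h(a) = C1 - 3*a^4/4 - 7*a^2/8 - 9*a - 8*sin(a)/5


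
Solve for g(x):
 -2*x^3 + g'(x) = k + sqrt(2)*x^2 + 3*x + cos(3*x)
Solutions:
 g(x) = C1 + k*x + x^4/2 + sqrt(2)*x^3/3 + 3*x^2/2 + sin(3*x)/3


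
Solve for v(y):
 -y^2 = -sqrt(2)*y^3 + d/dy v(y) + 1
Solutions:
 v(y) = C1 + sqrt(2)*y^4/4 - y^3/3 - y


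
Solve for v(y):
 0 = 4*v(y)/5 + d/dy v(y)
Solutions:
 v(y) = C1*exp(-4*y/5)


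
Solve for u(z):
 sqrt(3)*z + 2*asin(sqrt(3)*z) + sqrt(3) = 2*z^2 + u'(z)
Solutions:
 u(z) = C1 - 2*z^3/3 + sqrt(3)*z^2/2 + 2*z*asin(sqrt(3)*z) + sqrt(3)*z + 2*sqrt(3)*sqrt(1 - 3*z^2)/3


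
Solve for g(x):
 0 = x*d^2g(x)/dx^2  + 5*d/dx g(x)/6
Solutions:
 g(x) = C1 + C2*x^(1/6)


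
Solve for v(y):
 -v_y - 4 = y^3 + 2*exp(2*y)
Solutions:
 v(y) = C1 - y^4/4 - 4*y - exp(2*y)


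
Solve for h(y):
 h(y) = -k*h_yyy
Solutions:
 h(y) = C1*exp(y*(-1/k)^(1/3)) + C2*exp(y*(-1/k)^(1/3)*(-1 + sqrt(3)*I)/2) + C3*exp(-y*(-1/k)^(1/3)*(1 + sqrt(3)*I)/2)


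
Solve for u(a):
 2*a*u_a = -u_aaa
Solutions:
 u(a) = C1 + Integral(C2*airyai(-2^(1/3)*a) + C3*airybi(-2^(1/3)*a), a)


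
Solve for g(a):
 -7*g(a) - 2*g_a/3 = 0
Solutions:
 g(a) = C1*exp(-21*a/2)


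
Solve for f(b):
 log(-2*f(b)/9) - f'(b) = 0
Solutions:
 -Integral(1/(log(-_y) - 2*log(3) + log(2)), (_y, f(b))) = C1 - b


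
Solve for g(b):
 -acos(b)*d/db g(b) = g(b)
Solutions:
 g(b) = C1*exp(-Integral(1/acos(b), b))


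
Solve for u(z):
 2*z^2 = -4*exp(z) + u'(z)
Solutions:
 u(z) = C1 + 2*z^3/3 + 4*exp(z)


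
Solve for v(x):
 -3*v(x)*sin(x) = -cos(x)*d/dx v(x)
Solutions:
 v(x) = C1/cos(x)^3


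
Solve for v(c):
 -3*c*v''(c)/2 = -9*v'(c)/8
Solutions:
 v(c) = C1 + C2*c^(7/4)


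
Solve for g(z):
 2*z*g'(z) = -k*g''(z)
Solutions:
 g(z) = C1 + C2*sqrt(k)*erf(z*sqrt(1/k))


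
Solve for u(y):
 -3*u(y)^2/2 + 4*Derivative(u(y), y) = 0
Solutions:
 u(y) = -8/(C1 + 3*y)


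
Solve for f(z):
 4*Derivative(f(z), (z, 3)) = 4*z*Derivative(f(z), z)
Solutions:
 f(z) = C1 + Integral(C2*airyai(z) + C3*airybi(z), z)


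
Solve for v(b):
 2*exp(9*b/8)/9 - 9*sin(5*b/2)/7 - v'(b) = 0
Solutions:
 v(b) = C1 + 16*exp(9*b/8)/81 + 18*cos(5*b/2)/35


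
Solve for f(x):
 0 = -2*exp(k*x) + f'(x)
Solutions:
 f(x) = C1 + 2*exp(k*x)/k


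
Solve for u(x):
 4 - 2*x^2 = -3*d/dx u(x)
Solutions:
 u(x) = C1 + 2*x^3/9 - 4*x/3


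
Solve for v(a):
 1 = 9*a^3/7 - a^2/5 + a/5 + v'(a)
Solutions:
 v(a) = C1 - 9*a^4/28 + a^3/15 - a^2/10 + a


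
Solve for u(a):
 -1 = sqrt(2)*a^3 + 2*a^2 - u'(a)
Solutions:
 u(a) = C1 + sqrt(2)*a^4/4 + 2*a^3/3 + a


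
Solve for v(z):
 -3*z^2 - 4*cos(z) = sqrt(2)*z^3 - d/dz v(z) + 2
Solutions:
 v(z) = C1 + sqrt(2)*z^4/4 + z^3 + 2*z + 4*sin(z)


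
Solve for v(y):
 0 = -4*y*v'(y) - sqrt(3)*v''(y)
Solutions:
 v(y) = C1 + C2*erf(sqrt(2)*3^(3/4)*y/3)


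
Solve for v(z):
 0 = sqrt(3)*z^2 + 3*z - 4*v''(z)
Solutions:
 v(z) = C1 + C2*z + sqrt(3)*z^4/48 + z^3/8


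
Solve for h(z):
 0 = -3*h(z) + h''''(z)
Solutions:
 h(z) = C1*exp(-3^(1/4)*z) + C2*exp(3^(1/4)*z) + C3*sin(3^(1/4)*z) + C4*cos(3^(1/4)*z)


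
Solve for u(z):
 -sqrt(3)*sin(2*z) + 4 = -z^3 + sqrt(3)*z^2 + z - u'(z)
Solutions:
 u(z) = C1 - z^4/4 + sqrt(3)*z^3/3 + z^2/2 - 4*z - sqrt(3)*cos(2*z)/2


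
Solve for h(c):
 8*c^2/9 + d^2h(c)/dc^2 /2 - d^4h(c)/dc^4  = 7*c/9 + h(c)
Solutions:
 h(c) = 8*c^2/9 - 7*c/9 + (C1*sin(c*sin(atan(sqrt(15))/2)) + C2*cos(c*sin(atan(sqrt(15))/2)))*exp(-c*cos(atan(sqrt(15))/2)) + (C3*sin(c*sin(atan(sqrt(15))/2)) + C4*cos(c*sin(atan(sqrt(15))/2)))*exp(c*cos(atan(sqrt(15))/2)) + 8/9


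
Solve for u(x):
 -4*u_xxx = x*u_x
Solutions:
 u(x) = C1 + Integral(C2*airyai(-2^(1/3)*x/2) + C3*airybi(-2^(1/3)*x/2), x)


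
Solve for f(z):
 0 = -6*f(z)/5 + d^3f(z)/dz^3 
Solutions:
 f(z) = C3*exp(5^(2/3)*6^(1/3)*z/5) + (C1*sin(2^(1/3)*3^(5/6)*5^(2/3)*z/10) + C2*cos(2^(1/3)*3^(5/6)*5^(2/3)*z/10))*exp(-5^(2/3)*6^(1/3)*z/10)


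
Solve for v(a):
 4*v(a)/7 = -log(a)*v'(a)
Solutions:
 v(a) = C1*exp(-4*li(a)/7)


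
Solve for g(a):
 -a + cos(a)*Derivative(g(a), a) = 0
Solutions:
 g(a) = C1 + Integral(a/cos(a), a)


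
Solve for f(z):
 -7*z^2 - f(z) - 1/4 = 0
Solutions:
 f(z) = -7*z^2 - 1/4


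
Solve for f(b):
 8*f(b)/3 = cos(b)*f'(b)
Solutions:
 f(b) = C1*(sin(b) + 1)^(4/3)/(sin(b) - 1)^(4/3)


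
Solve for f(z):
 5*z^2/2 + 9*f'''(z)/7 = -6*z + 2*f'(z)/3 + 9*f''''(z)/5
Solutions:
 f(z) = C1 + C2*exp(z*(5*5^(2/3)/(7*sqrt(2051) + 318)^(1/3) + 10 + 5^(1/3)*(7*sqrt(2051) + 318)^(1/3))/42)*sin(sqrt(3)*5^(1/3)*z*(-(7*sqrt(2051) + 318)^(1/3) + 5*5^(1/3)/(7*sqrt(2051) + 318)^(1/3))/42) + C3*exp(z*(5*5^(2/3)/(7*sqrt(2051) + 318)^(1/3) + 10 + 5^(1/3)*(7*sqrt(2051) + 318)^(1/3))/42)*cos(sqrt(3)*5^(1/3)*z*(-(7*sqrt(2051) + 318)^(1/3) + 5*5^(1/3)/(7*sqrt(2051) + 318)^(1/3))/42) + C4*exp(z*(-5^(1/3)*(7*sqrt(2051) + 318)^(1/3) - 5*5^(2/3)/(7*sqrt(2051) + 318)^(1/3) + 5)/21) + 5*z^3/4 + 9*z^2/2 + 405*z/28


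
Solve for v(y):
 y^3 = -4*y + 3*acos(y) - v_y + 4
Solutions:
 v(y) = C1 - y^4/4 - 2*y^2 + 3*y*acos(y) + 4*y - 3*sqrt(1 - y^2)


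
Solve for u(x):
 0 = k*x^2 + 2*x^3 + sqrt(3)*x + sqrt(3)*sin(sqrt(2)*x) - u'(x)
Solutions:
 u(x) = C1 + k*x^3/3 + x^4/2 + sqrt(3)*x^2/2 - sqrt(6)*cos(sqrt(2)*x)/2


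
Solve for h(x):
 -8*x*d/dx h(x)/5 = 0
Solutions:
 h(x) = C1


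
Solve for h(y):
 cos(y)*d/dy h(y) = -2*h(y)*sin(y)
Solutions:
 h(y) = C1*cos(y)^2


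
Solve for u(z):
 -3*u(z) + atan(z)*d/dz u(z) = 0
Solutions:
 u(z) = C1*exp(3*Integral(1/atan(z), z))


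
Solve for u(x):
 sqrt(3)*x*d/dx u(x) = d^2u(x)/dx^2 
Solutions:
 u(x) = C1 + C2*erfi(sqrt(2)*3^(1/4)*x/2)


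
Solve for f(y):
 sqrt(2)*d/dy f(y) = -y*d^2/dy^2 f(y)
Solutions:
 f(y) = C1 + C2*y^(1 - sqrt(2))


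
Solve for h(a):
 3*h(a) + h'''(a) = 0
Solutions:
 h(a) = C3*exp(-3^(1/3)*a) + (C1*sin(3^(5/6)*a/2) + C2*cos(3^(5/6)*a/2))*exp(3^(1/3)*a/2)


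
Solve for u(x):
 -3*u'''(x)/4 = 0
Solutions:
 u(x) = C1 + C2*x + C3*x^2


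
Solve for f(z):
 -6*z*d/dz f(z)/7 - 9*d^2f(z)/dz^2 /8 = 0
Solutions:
 f(z) = C1 + C2*erf(2*sqrt(42)*z/21)


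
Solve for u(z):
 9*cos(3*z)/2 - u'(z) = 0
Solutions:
 u(z) = C1 + 3*sin(3*z)/2


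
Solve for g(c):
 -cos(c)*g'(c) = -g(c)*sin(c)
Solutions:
 g(c) = C1/cos(c)


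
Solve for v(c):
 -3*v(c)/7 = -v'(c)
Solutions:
 v(c) = C1*exp(3*c/7)


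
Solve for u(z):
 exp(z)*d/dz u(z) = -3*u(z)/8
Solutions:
 u(z) = C1*exp(3*exp(-z)/8)


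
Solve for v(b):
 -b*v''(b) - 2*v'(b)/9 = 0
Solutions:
 v(b) = C1 + C2*b^(7/9)


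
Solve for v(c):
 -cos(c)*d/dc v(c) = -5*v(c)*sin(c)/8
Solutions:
 v(c) = C1/cos(c)^(5/8)


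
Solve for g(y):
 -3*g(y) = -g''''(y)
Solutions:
 g(y) = C1*exp(-3^(1/4)*y) + C2*exp(3^(1/4)*y) + C3*sin(3^(1/4)*y) + C4*cos(3^(1/4)*y)


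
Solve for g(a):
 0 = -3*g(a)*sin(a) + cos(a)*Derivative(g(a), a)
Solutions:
 g(a) = C1/cos(a)^3


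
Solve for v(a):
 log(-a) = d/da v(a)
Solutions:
 v(a) = C1 + a*log(-a) - a


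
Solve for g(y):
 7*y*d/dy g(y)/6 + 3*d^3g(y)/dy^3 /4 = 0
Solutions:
 g(y) = C1 + Integral(C2*airyai(-42^(1/3)*y/3) + C3*airybi(-42^(1/3)*y/3), y)


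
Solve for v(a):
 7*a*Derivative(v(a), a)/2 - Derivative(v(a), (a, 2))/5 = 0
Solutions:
 v(a) = C1 + C2*erfi(sqrt(35)*a/2)


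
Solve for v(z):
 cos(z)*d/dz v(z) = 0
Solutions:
 v(z) = C1


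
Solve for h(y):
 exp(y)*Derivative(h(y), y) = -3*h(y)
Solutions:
 h(y) = C1*exp(3*exp(-y))


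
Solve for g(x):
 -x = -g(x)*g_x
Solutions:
 g(x) = -sqrt(C1 + x^2)
 g(x) = sqrt(C1 + x^2)


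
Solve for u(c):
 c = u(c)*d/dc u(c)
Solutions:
 u(c) = -sqrt(C1 + c^2)
 u(c) = sqrt(C1 + c^2)


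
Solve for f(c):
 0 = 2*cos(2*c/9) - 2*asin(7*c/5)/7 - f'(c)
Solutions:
 f(c) = C1 - 2*c*asin(7*c/5)/7 - 2*sqrt(25 - 49*c^2)/49 + 9*sin(2*c/9)


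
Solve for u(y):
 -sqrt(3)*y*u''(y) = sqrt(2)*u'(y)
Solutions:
 u(y) = C1 + C2*y^(1 - sqrt(6)/3)


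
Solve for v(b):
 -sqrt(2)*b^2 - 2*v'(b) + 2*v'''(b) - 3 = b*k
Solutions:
 v(b) = C1 + C2*exp(-b) + C3*exp(b) - sqrt(2)*b^3/6 - b^2*k/4 - 3*b/2 - sqrt(2)*b


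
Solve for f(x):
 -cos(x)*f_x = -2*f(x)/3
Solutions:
 f(x) = C1*(sin(x) + 1)^(1/3)/(sin(x) - 1)^(1/3)


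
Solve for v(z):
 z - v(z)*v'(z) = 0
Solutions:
 v(z) = -sqrt(C1 + z^2)
 v(z) = sqrt(C1 + z^2)


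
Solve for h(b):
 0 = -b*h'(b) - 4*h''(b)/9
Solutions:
 h(b) = C1 + C2*erf(3*sqrt(2)*b/4)


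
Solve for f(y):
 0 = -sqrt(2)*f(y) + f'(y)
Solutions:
 f(y) = C1*exp(sqrt(2)*y)


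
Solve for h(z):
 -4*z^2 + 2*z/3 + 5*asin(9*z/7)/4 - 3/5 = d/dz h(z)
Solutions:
 h(z) = C1 - 4*z^3/3 + z^2/3 + 5*z*asin(9*z/7)/4 - 3*z/5 + 5*sqrt(49 - 81*z^2)/36


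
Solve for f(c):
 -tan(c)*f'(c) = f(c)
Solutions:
 f(c) = C1/sin(c)


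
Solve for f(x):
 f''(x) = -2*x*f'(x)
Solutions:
 f(x) = C1 + C2*erf(x)


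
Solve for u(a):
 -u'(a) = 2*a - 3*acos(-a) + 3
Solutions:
 u(a) = C1 - a^2 + 3*a*acos(-a) - 3*a + 3*sqrt(1 - a^2)


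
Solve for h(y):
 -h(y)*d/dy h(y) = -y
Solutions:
 h(y) = -sqrt(C1 + y^2)
 h(y) = sqrt(C1 + y^2)


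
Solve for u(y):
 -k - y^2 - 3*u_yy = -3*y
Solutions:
 u(y) = C1 + C2*y - k*y^2/6 - y^4/36 + y^3/6


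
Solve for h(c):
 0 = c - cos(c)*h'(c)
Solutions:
 h(c) = C1 + Integral(c/cos(c), c)


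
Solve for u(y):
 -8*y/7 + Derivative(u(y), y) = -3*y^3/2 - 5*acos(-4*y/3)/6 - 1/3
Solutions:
 u(y) = C1 - 3*y^4/8 + 4*y^2/7 - 5*y*acos(-4*y/3)/6 - y/3 - 5*sqrt(9 - 16*y^2)/24


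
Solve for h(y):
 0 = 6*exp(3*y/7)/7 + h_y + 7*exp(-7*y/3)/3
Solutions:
 h(y) = C1 - 2*exp(3*y/7) + exp(-7*y/3)


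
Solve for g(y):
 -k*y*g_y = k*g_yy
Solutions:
 g(y) = C1 + C2*erf(sqrt(2)*y/2)


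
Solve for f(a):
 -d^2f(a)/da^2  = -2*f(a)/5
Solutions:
 f(a) = C1*exp(-sqrt(10)*a/5) + C2*exp(sqrt(10)*a/5)


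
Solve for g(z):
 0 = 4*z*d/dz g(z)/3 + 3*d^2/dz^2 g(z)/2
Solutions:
 g(z) = C1 + C2*erf(2*z/3)


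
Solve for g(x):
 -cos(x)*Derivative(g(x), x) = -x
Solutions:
 g(x) = C1 + Integral(x/cos(x), x)


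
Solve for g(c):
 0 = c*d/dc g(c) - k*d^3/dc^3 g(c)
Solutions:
 g(c) = C1 + Integral(C2*airyai(c*(1/k)^(1/3)) + C3*airybi(c*(1/k)^(1/3)), c)


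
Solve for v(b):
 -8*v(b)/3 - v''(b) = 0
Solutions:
 v(b) = C1*sin(2*sqrt(6)*b/3) + C2*cos(2*sqrt(6)*b/3)


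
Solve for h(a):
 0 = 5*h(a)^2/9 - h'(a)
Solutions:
 h(a) = -9/(C1 + 5*a)


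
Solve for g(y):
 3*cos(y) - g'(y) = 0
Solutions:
 g(y) = C1 + 3*sin(y)


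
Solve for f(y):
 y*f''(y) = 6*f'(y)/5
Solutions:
 f(y) = C1 + C2*y^(11/5)


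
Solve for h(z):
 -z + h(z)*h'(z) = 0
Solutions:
 h(z) = -sqrt(C1 + z^2)
 h(z) = sqrt(C1 + z^2)


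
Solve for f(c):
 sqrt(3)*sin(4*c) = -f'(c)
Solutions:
 f(c) = C1 + sqrt(3)*cos(4*c)/4


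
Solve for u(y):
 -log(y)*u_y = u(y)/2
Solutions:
 u(y) = C1*exp(-li(y)/2)


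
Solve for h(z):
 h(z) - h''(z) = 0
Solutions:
 h(z) = C1*exp(-z) + C2*exp(z)


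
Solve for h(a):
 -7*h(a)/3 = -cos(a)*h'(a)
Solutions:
 h(a) = C1*(sin(a) + 1)^(7/6)/(sin(a) - 1)^(7/6)


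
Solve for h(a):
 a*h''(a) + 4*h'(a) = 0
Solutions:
 h(a) = C1 + C2/a^3


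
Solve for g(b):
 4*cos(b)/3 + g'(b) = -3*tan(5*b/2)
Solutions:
 g(b) = C1 + 6*log(cos(5*b/2))/5 - 4*sin(b)/3


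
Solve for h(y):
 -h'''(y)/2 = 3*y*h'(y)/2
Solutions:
 h(y) = C1 + Integral(C2*airyai(-3^(1/3)*y) + C3*airybi(-3^(1/3)*y), y)


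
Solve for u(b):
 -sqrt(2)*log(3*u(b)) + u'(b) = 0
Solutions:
 -sqrt(2)*Integral(1/(log(_y) + log(3)), (_y, u(b)))/2 = C1 - b


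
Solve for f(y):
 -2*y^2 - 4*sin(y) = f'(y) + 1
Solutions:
 f(y) = C1 - 2*y^3/3 - y + 4*cos(y)


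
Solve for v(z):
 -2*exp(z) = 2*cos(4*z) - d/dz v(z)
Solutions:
 v(z) = C1 + 2*exp(z) + sin(4*z)/2


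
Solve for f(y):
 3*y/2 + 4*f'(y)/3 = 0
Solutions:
 f(y) = C1 - 9*y^2/16


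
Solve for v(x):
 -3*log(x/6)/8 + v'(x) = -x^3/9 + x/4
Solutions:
 v(x) = C1 - x^4/36 + x^2/8 + 3*x*log(x)/8 - 3*x*log(6)/8 - 3*x/8


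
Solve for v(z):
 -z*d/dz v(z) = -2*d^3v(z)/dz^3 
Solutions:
 v(z) = C1 + Integral(C2*airyai(2^(2/3)*z/2) + C3*airybi(2^(2/3)*z/2), z)


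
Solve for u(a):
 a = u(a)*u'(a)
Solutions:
 u(a) = -sqrt(C1 + a^2)
 u(a) = sqrt(C1 + a^2)


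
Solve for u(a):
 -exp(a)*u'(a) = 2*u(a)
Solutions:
 u(a) = C1*exp(2*exp(-a))


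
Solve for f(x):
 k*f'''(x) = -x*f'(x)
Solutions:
 f(x) = C1 + Integral(C2*airyai(x*(-1/k)^(1/3)) + C3*airybi(x*(-1/k)^(1/3)), x)


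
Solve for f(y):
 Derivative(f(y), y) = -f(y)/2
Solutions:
 f(y) = C1*exp(-y/2)


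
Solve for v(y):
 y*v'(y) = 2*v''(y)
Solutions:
 v(y) = C1 + C2*erfi(y/2)


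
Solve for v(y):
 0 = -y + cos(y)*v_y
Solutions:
 v(y) = C1 + Integral(y/cos(y), y)


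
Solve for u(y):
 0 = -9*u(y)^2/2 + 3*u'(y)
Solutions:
 u(y) = -2/(C1 + 3*y)


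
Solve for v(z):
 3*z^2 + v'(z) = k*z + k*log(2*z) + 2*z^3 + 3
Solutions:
 v(z) = C1 + k*z^2/2 + k*z*log(z) - k*z + k*z*log(2) + z^4/2 - z^3 + 3*z


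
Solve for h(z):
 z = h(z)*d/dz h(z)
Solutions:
 h(z) = -sqrt(C1 + z^2)
 h(z) = sqrt(C1 + z^2)


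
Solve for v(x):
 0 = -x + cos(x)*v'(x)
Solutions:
 v(x) = C1 + Integral(x/cos(x), x)


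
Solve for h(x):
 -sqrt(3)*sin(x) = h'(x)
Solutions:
 h(x) = C1 + sqrt(3)*cos(x)


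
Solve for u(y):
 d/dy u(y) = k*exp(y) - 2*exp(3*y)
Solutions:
 u(y) = C1 + k*exp(y) - 2*exp(3*y)/3


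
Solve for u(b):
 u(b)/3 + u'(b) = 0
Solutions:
 u(b) = C1*exp(-b/3)


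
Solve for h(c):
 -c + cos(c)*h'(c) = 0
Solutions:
 h(c) = C1 + Integral(c/cos(c), c)


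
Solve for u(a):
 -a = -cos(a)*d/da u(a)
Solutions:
 u(a) = C1 + Integral(a/cos(a), a)


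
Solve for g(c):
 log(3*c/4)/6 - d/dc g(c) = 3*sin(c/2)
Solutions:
 g(c) = C1 + c*log(c)/6 - c*log(2)/3 - c/6 + c*log(3)/6 + 6*cos(c/2)


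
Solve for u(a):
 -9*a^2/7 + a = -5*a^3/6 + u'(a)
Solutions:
 u(a) = C1 + 5*a^4/24 - 3*a^3/7 + a^2/2


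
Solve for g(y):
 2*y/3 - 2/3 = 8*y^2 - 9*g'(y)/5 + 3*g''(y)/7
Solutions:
 g(y) = C1 + C2*exp(21*y/5) + 40*y^3/27 + 55*y^2/63 + 1040*y/1323


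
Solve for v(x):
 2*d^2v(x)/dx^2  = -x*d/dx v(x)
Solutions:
 v(x) = C1 + C2*erf(x/2)


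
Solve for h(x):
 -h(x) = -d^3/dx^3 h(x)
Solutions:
 h(x) = C3*exp(x) + (C1*sin(sqrt(3)*x/2) + C2*cos(sqrt(3)*x/2))*exp(-x/2)


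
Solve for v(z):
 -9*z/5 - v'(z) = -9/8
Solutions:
 v(z) = C1 - 9*z^2/10 + 9*z/8


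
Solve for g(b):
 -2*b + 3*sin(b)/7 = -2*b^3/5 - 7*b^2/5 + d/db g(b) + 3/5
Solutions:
 g(b) = C1 + b^4/10 + 7*b^3/15 - b^2 - 3*b/5 - 3*cos(b)/7


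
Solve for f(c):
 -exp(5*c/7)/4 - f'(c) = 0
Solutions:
 f(c) = C1 - 7*exp(5*c/7)/20


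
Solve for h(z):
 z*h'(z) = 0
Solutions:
 h(z) = C1


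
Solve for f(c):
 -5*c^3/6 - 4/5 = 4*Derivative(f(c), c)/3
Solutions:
 f(c) = C1 - 5*c^4/32 - 3*c/5


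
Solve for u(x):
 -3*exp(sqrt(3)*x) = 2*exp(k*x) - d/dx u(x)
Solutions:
 u(x) = C1 + sqrt(3)*exp(sqrt(3)*x) + 2*exp(k*x)/k


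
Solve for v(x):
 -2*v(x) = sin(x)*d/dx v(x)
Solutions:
 v(x) = C1*(cos(x) + 1)/(cos(x) - 1)


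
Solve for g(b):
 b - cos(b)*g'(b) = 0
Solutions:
 g(b) = C1 + Integral(b/cos(b), b)


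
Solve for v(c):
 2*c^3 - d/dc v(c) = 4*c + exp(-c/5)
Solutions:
 v(c) = C1 + c^4/2 - 2*c^2 + 5*exp(-c/5)


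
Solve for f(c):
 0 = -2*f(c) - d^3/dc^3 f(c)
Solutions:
 f(c) = C3*exp(-2^(1/3)*c) + (C1*sin(2^(1/3)*sqrt(3)*c/2) + C2*cos(2^(1/3)*sqrt(3)*c/2))*exp(2^(1/3)*c/2)


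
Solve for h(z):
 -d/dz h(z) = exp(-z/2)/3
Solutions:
 h(z) = C1 + 2*exp(-z/2)/3


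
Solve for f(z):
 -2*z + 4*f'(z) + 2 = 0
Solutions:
 f(z) = C1 + z^2/4 - z/2


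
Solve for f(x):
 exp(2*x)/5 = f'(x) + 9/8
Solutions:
 f(x) = C1 - 9*x/8 + exp(2*x)/10


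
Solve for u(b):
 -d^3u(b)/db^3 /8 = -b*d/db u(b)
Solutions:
 u(b) = C1 + Integral(C2*airyai(2*b) + C3*airybi(2*b), b)


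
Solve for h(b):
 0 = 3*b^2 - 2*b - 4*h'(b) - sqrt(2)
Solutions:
 h(b) = C1 + b^3/4 - b^2/4 - sqrt(2)*b/4


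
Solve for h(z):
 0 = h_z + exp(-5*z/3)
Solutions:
 h(z) = C1 + 3*exp(-5*z/3)/5


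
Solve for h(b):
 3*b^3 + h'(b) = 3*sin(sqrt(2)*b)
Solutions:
 h(b) = C1 - 3*b^4/4 - 3*sqrt(2)*cos(sqrt(2)*b)/2


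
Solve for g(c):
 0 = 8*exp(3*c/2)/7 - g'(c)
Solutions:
 g(c) = C1 + 16*exp(3*c/2)/21
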